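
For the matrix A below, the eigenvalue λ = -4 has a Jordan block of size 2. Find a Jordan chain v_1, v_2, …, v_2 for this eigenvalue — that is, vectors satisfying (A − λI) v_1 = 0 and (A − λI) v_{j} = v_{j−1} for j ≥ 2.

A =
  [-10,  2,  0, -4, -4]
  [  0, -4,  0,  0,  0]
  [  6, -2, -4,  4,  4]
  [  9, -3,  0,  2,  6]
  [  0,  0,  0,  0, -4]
A Jordan chain for λ = -4 of length 2:
v_1 = (-6, 0, 6, 9, 0)ᵀ
v_2 = (1, 0, 0, 0, 0)ᵀ

Let N = A − (-4)·I. We want v_2 with N^2 v_2 = 0 but N^1 v_2 ≠ 0; then v_{j-1} := N · v_j for j = 2, …, 2.

Pick v_2 = (1, 0, 0, 0, 0)ᵀ.
Then v_1 = N · v_2 = (-6, 0, 6, 9, 0)ᵀ.

Sanity check: (A − (-4)·I) v_1 = (0, 0, 0, 0, 0)ᵀ = 0. ✓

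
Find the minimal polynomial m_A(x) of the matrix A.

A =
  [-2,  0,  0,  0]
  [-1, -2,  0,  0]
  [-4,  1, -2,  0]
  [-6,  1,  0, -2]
x^3 + 6*x^2 + 12*x + 8

The characteristic polynomial is χ_A(x) = (x + 2)^4, so the eigenvalues are known. The minimal polynomial is
  m_A(x) = Π_λ (x − λ)^{k_λ}
where k_λ is the size of the *largest* Jordan block for λ (equivalently, the smallest k with (A − λI)^k v = 0 for every generalised eigenvector v of λ).

  λ = -2: largest Jordan block has size 3, contributing (x + 2)^3

So m_A(x) = (x + 2)^3 = x^3 + 6*x^2 + 12*x + 8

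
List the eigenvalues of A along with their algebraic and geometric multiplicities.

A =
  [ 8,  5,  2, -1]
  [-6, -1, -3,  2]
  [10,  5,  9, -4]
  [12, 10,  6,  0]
λ = 4: alg = 4, geom = 2

Step 1 — factor the characteristic polynomial to read off the algebraic multiplicities:
  χ_A(x) = (x - 4)^4

Step 2 — compute geometric multiplicities via the rank-nullity identity g(λ) = n − rank(A − λI):
  rank(A − (4)·I) = 2, so dim ker(A − (4)·I) = n − 2 = 2

Summary:
  λ = 4: algebraic multiplicity = 4, geometric multiplicity = 2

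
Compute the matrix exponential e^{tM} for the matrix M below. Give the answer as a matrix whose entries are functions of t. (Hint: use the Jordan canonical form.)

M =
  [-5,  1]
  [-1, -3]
e^{tM} =
  [-t*exp(-4*t) + exp(-4*t), t*exp(-4*t)]
  [-t*exp(-4*t), t*exp(-4*t) + exp(-4*t)]

Strategy: write M = P · J · P⁻¹ where J is a Jordan canonical form, so e^{tM} = P · e^{tJ} · P⁻¹, and e^{tJ} can be computed block-by-block.

M has Jordan form
J =
  [-4,  1]
  [ 0, -4]
(up to reordering of blocks).

Per-block formulas:
  For a 2×2 Jordan block J_2(-4): exp(t · J_2(-4)) = e^(-4t)·(I + t·N), where N is the 2×2 nilpotent shift.

After assembling e^{tJ} and conjugating by P, we get:

e^{tM} =
  [-t*exp(-4*t) + exp(-4*t), t*exp(-4*t)]
  [-t*exp(-4*t), t*exp(-4*t) + exp(-4*t)]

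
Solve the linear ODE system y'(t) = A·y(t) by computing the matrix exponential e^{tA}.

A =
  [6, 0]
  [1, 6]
e^{tA} =
  [exp(6*t), 0]
  [t*exp(6*t), exp(6*t)]

Strategy: write A = P · J · P⁻¹ where J is a Jordan canonical form, so e^{tA} = P · e^{tJ} · P⁻¹, and e^{tJ} can be computed block-by-block.

A has Jordan form
J =
  [6, 1]
  [0, 6]
(up to reordering of blocks).

Per-block formulas:
  For a 2×2 Jordan block J_2(6): exp(t · J_2(6)) = e^(6t)·(I + t·N), where N is the 2×2 nilpotent shift.

After assembling e^{tJ} and conjugating by P, we get:

e^{tA} =
  [exp(6*t), 0]
  [t*exp(6*t), exp(6*t)]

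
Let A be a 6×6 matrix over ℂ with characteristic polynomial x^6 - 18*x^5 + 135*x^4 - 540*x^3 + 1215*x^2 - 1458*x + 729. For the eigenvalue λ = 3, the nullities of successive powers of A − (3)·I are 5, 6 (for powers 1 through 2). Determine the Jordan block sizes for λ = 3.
Block sizes for λ = 3: [2, 1, 1, 1, 1]

From the dimensions of kernels of powers, the number of Jordan blocks of size at least j is d_j − d_{j−1} where d_j = dim ker(N^j) (with d_0 = 0). Computing the differences gives [5, 1].
The number of blocks of size exactly k is (#blocks of size ≥ k) − (#blocks of size ≥ k + 1), so the partition is: 4 block(s) of size 1, 1 block(s) of size 2.
In nonincreasing order the block sizes are [2, 1, 1, 1, 1].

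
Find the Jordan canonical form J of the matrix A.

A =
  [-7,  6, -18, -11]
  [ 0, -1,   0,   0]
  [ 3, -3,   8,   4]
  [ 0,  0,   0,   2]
J_1(-1) ⊕ J_1(-1) ⊕ J_2(2)

The characteristic polynomial is
  det(x·I − A) = x^4 - 2*x^3 - 3*x^2 + 4*x + 4 = (x - 2)^2*(x + 1)^2

Eigenvalues and multiplicities (the geometric multiplicity of λ is n − rank(A − λI), which equals the number of Jordan blocks for λ):
  λ = -1: algebraic multiplicity = 2, geometric multiplicity = 2
  λ = 2: algebraic multiplicity = 2, geometric multiplicity = 1

Determining the block sizes for each eigenvalue:
  λ = -1: gm = am = 2, so every block has size 1 → block sizes [1, 1]
  λ = 2: one block (gm = 1), so the single block has size am = 2 → block sizes [2]

Assembling the blocks gives a Jordan form
J =
  [-1,  0, 0, 0]
  [ 0, -1, 0, 0]
  [ 0,  0, 2, 1]
  [ 0,  0, 0, 2]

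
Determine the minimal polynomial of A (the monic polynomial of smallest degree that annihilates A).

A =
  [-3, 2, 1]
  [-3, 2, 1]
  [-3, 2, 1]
x^2

The characteristic polynomial is χ_A(x) = x^3, so the eigenvalues are known. The minimal polynomial is
  m_A(x) = Π_λ (x − λ)^{k_λ}
where k_λ is the size of the *largest* Jordan block for λ (equivalently, the smallest k with (A − λI)^k v = 0 for every generalised eigenvector v of λ).

  λ = 0: largest Jordan block has size 2, contributing (x − 0)^2

So m_A(x) = x^2 = x^2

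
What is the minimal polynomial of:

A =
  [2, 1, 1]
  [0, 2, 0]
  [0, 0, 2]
x^2 - 4*x + 4

The characteristic polynomial is χ_A(x) = (x - 2)^3, so the eigenvalues are known. The minimal polynomial is
  m_A(x) = Π_λ (x − λ)^{k_λ}
where k_λ is the size of the *largest* Jordan block for λ (equivalently, the smallest k with (A − λI)^k v = 0 for every generalised eigenvector v of λ).

  λ = 2: largest Jordan block has size 2, contributing (x − 2)^2

So m_A(x) = (x - 2)^2 = x^2 - 4*x + 4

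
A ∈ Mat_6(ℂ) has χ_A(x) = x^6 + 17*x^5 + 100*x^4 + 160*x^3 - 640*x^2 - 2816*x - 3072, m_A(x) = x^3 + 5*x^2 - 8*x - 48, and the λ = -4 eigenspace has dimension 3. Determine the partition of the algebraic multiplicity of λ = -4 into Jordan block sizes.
Block sizes for λ = -4: [2, 2, 1]

Step 1 — from the characteristic polynomial, algebraic multiplicity of λ = -4 is 5. From dim ker(A − (-4)·I) = 3, there are exactly 3 Jordan blocks for λ = -4.
Step 2 — from the minimal polynomial, the factor (x + 4)^2 tells us the largest block for λ = -4 has size 2.
Step 3 — with total size 5, 3 blocks, and largest block 2, the block sizes (in nonincreasing order) are [2, 2, 1].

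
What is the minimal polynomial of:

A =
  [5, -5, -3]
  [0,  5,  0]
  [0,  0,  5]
x^2 - 10*x + 25

The characteristic polynomial is χ_A(x) = (x - 5)^3, so the eigenvalues are known. The minimal polynomial is
  m_A(x) = Π_λ (x − λ)^{k_λ}
where k_λ is the size of the *largest* Jordan block for λ (equivalently, the smallest k with (A − λI)^k v = 0 for every generalised eigenvector v of λ).

  λ = 5: largest Jordan block has size 2, contributing (x − 5)^2

So m_A(x) = (x - 5)^2 = x^2 - 10*x + 25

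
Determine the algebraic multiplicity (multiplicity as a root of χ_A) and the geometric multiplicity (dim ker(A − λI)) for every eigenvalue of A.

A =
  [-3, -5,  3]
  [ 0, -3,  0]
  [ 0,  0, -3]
λ = -3: alg = 3, geom = 2

Step 1 — factor the characteristic polynomial to read off the algebraic multiplicities:
  χ_A(x) = (x + 3)^3

Step 2 — compute geometric multiplicities via the rank-nullity identity g(λ) = n − rank(A − λI):
  rank(A − (-3)·I) = 1, so dim ker(A − (-3)·I) = n − 1 = 2

Summary:
  λ = -3: algebraic multiplicity = 3, geometric multiplicity = 2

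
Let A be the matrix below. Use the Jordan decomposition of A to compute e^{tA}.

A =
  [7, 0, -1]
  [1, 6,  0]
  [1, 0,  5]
e^{tA} =
  [t*exp(6*t) + exp(6*t), 0, -t*exp(6*t)]
  [t^2*exp(6*t)/2 + t*exp(6*t), exp(6*t), -t^2*exp(6*t)/2]
  [t*exp(6*t), 0, -t*exp(6*t) + exp(6*t)]

Strategy: write A = P · J · P⁻¹ where J is a Jordan canonical form, so e^{tA} = P · e^{tJ} · P⁻¹, and e^{tJ} can be computed block-by-block.

A has Jordan form
J =
  [6, 1, 0]
  [0, 6, 1]
  [0, 0, 6]
(up to reordering of blocks).

Per-block formulas:
  For a 3×3 Jordan block J_3(6): exp(t · J_3(6)) = e^(6t)·(I + t·N + (t^2/2)·N^2), where N is the 3×3 nilpotent shift.

After assembling e^{tJ} and conjugating by P, we get:

e^{tA} =
  [t*exp(6*t) + exp(6*t), 0, -t*exp(6*t)]
  [t^2*exp(6*t)/2 + t*exp(6*t), exp(6*t), -t^2*exp(6*t)/2]
  [t*exp(6*t), 0, -t*exp(6*t) + exp(6*t)]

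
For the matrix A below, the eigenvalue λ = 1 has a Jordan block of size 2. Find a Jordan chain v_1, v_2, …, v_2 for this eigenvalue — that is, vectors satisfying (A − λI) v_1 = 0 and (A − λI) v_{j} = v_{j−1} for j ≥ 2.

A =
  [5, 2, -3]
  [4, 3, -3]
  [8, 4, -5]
A Jordan chain for λ = 1 of length 2:
v_1 = (4, 4, 8)ᵀ
v_2 = (1, 0, 0)ᵀ

Let N = A − (1)·I. We want v_2 with N^2 v_2 = 0 but N^1 v_2 ≠ 0; then v_{j-1} := N · v_j for j = 2, …, 2.

Pick v_2 = (1, 0, 0)ᵀ.
Then v_1 = N · v_2 = (4, 4, 8)ᵀ.

Sanity check: (A − (1)·I) v_1 = (0, 0, 0)ᵀ = 0. ✓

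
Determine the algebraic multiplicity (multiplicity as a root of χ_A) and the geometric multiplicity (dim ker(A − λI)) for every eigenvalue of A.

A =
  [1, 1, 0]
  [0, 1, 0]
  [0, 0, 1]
λ = 1: alg = 3, geom = 2

Step 1 — factor the characteristic polynomial to read off the algebraic multiplicities:
  χ_A(x) = (x - 1)^3

Step 2 — compute geometric multiplicities via the rank-nullity identity g(λ) = n − rank(A − λI):
  rank(A − (1)·I) = 1, so dim ker(A − (1)·I) = n − 1 = 2

Summary:
  λ = 1: algebraic multiplicity = 3, geometric multiplicity = 2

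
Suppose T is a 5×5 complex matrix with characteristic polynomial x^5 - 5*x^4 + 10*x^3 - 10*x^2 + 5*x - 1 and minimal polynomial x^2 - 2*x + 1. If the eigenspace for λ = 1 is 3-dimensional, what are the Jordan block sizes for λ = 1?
Block sizes for λ = 1: [2, 2, 1]

Step 1 — from the characteristic polynomial, algebraic multiplicity of λ = 1 is 5. From dim ker(T − (1)·I) = 3, there are exactly 3 Jordan blocks for λ = 1.
Step 2 — from the minimal polynomial, the factor (x − 1)^2 tells us the largest block for λ = 1 has size 2.
Step 3 — with total size 5, 3 blocks, and largest block 2, the block sizes (in nonincreasing order) are [2, 2, 1].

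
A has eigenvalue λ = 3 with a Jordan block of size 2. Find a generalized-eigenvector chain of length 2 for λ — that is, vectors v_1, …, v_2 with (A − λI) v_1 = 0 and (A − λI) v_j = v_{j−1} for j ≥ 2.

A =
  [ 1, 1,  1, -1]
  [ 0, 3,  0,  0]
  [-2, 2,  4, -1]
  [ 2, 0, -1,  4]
A Jordan chain for λ = 3 of length 2:
v_1 = (-2, 0, -2, 2)ᵀ
v_2 = (1, 0, 0, 0)ᵀ

Let N = A − (3)·I. We want v_2 with N^2 v_2 = 0 but N^1 v_2 ≠ 0; then v_{j-1} := N · v_j for j = 2, …, 2.

Pick v_2 = (1, 0, 0, 0)ᵀ.
Then v_1 = N · v_2 = (-2, 0, -2, 2)ᵀ.

Sanity check: (A − (3)·I) v_1 = (0, 0, 0, 0)ᵀ = 0. ✓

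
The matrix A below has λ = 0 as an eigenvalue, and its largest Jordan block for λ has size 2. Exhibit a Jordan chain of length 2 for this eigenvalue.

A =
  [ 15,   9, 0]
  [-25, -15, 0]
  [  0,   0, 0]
A Jordan chain for λ = 0 of length 2:
v_1 = (15, -25, 0)ᵀ
v_2 = (1, 0, 0)ᵀ

Let N = A − (0)·I. We want v_2 with N^2 v_2 = 0 but N^1 v_2 ≠ 0; then v_{j-1} := N · v_j for j = 2, …, 2.

Pick v_2 = (1, 0, 0)ᵀ.
Then v_1 = N · v_2 = (15, -25, 0)ᵀ.

Sanity check: (A − (0)·I) v_1 = (0, 0, 0)ᵀ = 0. ✓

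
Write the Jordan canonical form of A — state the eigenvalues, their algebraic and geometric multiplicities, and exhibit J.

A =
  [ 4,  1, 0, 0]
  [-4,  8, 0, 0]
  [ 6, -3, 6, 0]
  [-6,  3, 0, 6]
J_2(6) ⊕ J_1(6) ⊕ J_1(6)

The characteristic polynomial is
  det(x·I − A) = x^4 - 24*x^3 + 216*x^2 - 864*x + 1296 = (x - 6)^4

Eigenvalues and multiplicities (the geometric multiplicity of λ is n − rank(A − λI), which equals the number of Jordan blocks for λ):
  λ = 6: algebraic multiplicity = 4, geometric multiplicity = 3

Determining the block sizes for each eigenvalue:
  λ = 6: 3 blocks summing to 4 forces exactly one block of size 2 and the rest size 1 → block sizes [2, 1, 1]

Assembling the blocks gives a Jordan form
J =
  [6, 1, 0, 0]
  [0, 6, 0, 0]
  [0, 0, 6, 0]
  [0, 0, 0, 6]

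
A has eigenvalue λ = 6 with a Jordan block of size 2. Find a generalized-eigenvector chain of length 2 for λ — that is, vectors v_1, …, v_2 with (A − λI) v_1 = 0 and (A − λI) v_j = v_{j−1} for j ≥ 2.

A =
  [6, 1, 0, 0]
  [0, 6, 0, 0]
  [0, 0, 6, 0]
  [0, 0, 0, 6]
A Jordan chain for λ = 6 of length 2:
v_1 = (1, 0, 0, 0)ᵀ
v_2 = (0, 1, 0, 0)ᵀ

Let N = A − (6)·I. We want v_2 with N^2 v_2 = 0 but N^1 v_2 ≠ 0; then v_{j-1} := N · v_j for j = 2, …, 2.

Pick v_2 = (0, 1, 0, 0)ᵀ.
Then v_1 = N · v_2 = (1, 0, 0, 0)ᵀ.

Sanity check: (A − (6)·I) v_1 = (0, 0, 0, 0)ᵀ = 0. ✓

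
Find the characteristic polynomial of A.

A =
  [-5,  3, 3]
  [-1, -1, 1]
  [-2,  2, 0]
x^3 + 6*x^2 + 12*x + 8

Expanding det(x·I − A) (e.g. by cofactor expansion or by noting that A is similar to its Jordan form J, which has the same characteristic polynomial as A) gives
  χ_A(x) = x^3 + 6*x^2 + 12*x + 8
which factors as (x + 2)^3. The eigenvalues (with algebraic multiplicities) are λ = -2 with multiplicity 3.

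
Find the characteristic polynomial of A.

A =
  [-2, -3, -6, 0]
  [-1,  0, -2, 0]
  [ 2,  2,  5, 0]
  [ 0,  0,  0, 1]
x^4 - 4*x^3 + 6*x^2 - 4*x + 1

Expanding det(x·I − A) (e.g. by cofactor expansion or by noting that A is similar to its Jordan form J, which has the same characteristic polynomial as A) gives
  χ_A(x) = x^4 - 4*x^3 + 6*x^2 - 4*x + 1
which factors as (x - 1)^4. The eigenvalues (with algebraic multiplicities) are λ = 1 with multiplicity 4.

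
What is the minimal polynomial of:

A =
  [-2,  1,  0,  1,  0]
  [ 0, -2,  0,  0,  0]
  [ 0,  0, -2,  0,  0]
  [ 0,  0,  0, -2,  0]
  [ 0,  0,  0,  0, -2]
x^2 + 4*x + 4

The characteristic polynomial is χ_A(x) = (x + 2)^5, so the eigenvalues are known. The minimal polynomial is
  m_A(x) = Π_λ (x − λ)^{k_λ}
where k_λ is the size of the *largest* Jordan block for λ (equivalently, the smallest k with (A − λI)^k v = 0 for every generalised eigenvector v of λ).

  λ = -2: largest Jordan block has size 2, contributing (x + 2)^2

So m_A(x) = (x + 2)^2 = x^2 + 4*x + 4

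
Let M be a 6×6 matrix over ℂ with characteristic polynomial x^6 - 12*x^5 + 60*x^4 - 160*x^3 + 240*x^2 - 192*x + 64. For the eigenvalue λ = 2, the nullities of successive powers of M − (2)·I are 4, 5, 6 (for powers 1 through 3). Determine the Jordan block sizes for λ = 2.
Block sizes for λ = 2: [3, 1, 1, 1]

From the dimensions of kernels of powers, the number of Jordan blocks of size at least j is d_j − d_{j−1} where d_j = dim ker(N^j) (with d_0 = 0). Computing the differences gives [4, 1, 1].
The number of blocks of size exactly k is (#blocks of size ≥ k) − (#blocks of size ≥ k + 1), so the partition is: 3 block(s) of size 1, 1 block(s) of size 3.
In nonincreasing order the block sizes are [3, 1, 1, 1].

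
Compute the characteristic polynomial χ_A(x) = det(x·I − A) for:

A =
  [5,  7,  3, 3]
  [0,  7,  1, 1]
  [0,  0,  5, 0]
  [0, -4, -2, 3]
x^4 - 20*x^3 + 150*x^2 - 500*x + 625

Expanding det(x·I − A) (e.g. by cofactor expansion or by noting that A is similar to its Jordan form J, which has the same characteristic polynomial as A) gives
  χ_A(x) = x^4 - 20*x^3 + 150*x^2 - 500*x + 625
which factors as (x - 5)^4. The eigenvalues (with algebraic multiplicities) are λ = 5 with multiplicity 4.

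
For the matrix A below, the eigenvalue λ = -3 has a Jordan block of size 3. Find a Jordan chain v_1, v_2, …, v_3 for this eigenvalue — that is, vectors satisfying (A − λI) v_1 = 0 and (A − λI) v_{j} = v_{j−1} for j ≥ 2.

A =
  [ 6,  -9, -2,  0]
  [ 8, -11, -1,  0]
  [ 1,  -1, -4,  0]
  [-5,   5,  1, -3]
A Jordan chain for λ = -3 of length 3:
v_1 = (7, 7, 0, -4)ᵀ
v_2 = (9, 8, 1, -5)ᵀ
v_3 = (1, 0, 0, 0)ᵀ

Let N = A − (-3)·I. We want v_3 with N^3 v_3 = 0 but N^2 v_3 ≠ 0; then v_{j-1} := N · v_j for j = 3, …, 2.

Pick v_3 = (1, 0, 0, 0)ᵀ.
Then v_2 = N · v_3 = (9, 8, 1, -5)ᵀ.
Then v_1 = N · v_2 = (7, 7, 0, -4)ᵀ.

Sanity check: (A − (-3)·I) v_1 = (0, 0, 0, 0)ᵀ = 0. ✓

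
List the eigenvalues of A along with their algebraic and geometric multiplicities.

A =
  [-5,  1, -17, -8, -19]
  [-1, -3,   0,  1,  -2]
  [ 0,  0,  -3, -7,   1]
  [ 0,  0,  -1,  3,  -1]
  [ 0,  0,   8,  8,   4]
λ = -4: alg = 3, geom = 2; λ = 4: alg = 2, geom = 1

Step 1 — factor the characteristic polynomial to read off the algebraic multiplicities:
  χ_A(x) = (x - 4)^2*(x + 4)^3

Step 2 — compute geometric multiplicities via the rank-nullity identity g(λ) = n − rank(A − λI):
  rank(A − (-4)·I) = 3, so dim ker(A − (-4)·I) = n − 3 = 2
  rank(A − (4)·I) = 4, so dim ker(A − (4)·I) = n − 4 = 1

Summary:
  λ = -4: algebraic multiplicity = 3, geometric multiplicity = 2
  λ = 4: algebraic multiplicity = 2, geometric multiplicity = 1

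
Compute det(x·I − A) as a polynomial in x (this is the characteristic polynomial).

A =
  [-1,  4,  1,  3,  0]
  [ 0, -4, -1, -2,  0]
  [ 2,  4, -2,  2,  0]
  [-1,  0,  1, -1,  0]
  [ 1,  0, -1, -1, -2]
x^5 + 10*x^4 + 40*x^3 + 80*x^2 + 80*x + 32

Expanding det(x·I − A) (e.g. by cofactor expansion or by noting that A is similar to its Jordan form J, which has the same characteristic polynomial as A) gives
  χ_A(x) = x^5 + 10*x^4 + 40*x^3 + 80*x^2 + 80*x + 32
which factors as (x + 2)^5. The eigenvalues (with algebraic multiplicities) are λ = -2 with multiplicity 5.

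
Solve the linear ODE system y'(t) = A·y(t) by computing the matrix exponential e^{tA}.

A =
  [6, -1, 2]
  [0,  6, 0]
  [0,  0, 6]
e^{tA} =
  [exp(6*t), -t*exp(6*t), 2*t*exp(6*t)]
  [0, exp(6*t), 0]
  [0, 0, exp(6*t)]

Strategy: write A = P · J · P⁻¹ where J is a Jordan canonical form, so e^{tA} = P · e^{tJ} · P⁻¹, and e^{tJ} can be computed block-by-block.

A has Jordan form
J =
  [6, 1, 0]
  [0, 6, 0]
  [0, 0, 6]
(up to reordering of blocks).

Per-block formulas:
  For a 1×1 block at λ = 6: exp(t · [6]) = [e^(6t)].
  For a 2×2 Jordan block J_2(6): exp(t · J_2(6)) = e^(6t)·(I + t·N), where N is the 2×2 nilpotent shift.

After assembling e^{tJ} and conjugating by P, we get:

e^{tA} =
  [exp(6*t), -t*exp(6*t), 2*t*exp(6*t)]
  [0, exp(6*t), 0]
  [0, 0, exp(6*t)]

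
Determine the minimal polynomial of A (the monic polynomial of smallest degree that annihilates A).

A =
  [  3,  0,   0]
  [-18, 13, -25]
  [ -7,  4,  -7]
x^3 - 9*x^2 + 27*x - 27

The characteristic polynomial is χ_A(x) = (x - 3)^3, so the eigenvalues are known. The minimal polynomial is
  m_A(x) = Π_λ (x − λ)^{k_λ}
where k_λ is the size of the *largest* Jordan block for λ (equivalently, the smallest k with (A − λI)^k v = 0 for every generalised eigenvector v of λ).

  λ = 3: largest Jordan block has size 3, contributing (x − 3)^3

So m_A(x) = (x - 3)^3 = x^3 - 9*x^2 + 27*x - 27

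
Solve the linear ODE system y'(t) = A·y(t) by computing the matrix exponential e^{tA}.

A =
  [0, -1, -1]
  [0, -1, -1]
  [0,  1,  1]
e^{tA} =
  [1, -t, -t]
  [0, 1 - t, -t]
  [0, t, t + 1]

Strategy: write A = P · J · P⁻¹ where J is a Jordan canonical form, so e^{tA} = P · e^{tJ} · P⁻¹, and e^{tJ} can be computed block-by-block.

A has Jordan form
J =
  [0, 1, 0]
  [0, 0, 0]
  [0, 0, 0]
(up to reordering of blocks).

Per-block formulas:
  For a 2×2 Jordan block J_2(0): exp(t · J_2(0)) = e^(0t)·(I + t·N), where N is the 2×2 nilpotent shift.
  For a 1×1 block at λ = 0: exp(t · [0]) = [e^(0t)].

After assembling e^{tJ} and conjugating by P, we get:

e^{tA} =
  [1, -t, -t]
  [0, 1 - t, -t]
  [0, t, t + 1]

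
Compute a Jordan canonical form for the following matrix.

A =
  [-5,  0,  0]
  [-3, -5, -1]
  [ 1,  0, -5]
J_3(-5)

The characteristic polynomial is
  det(x·I − A) = x^3 + 15*x^2 + 75*x + 125 = (x + 5)^3

Eigenvalues and multiplicities (the geometric multiplicity of λ is n − rank(A − λI), which equals the number of Jordan blocks for λ):
  λ = -5: algebraic multiplicity = 3, geometric multiplicity = 1

Determining the block sizes for each eigenvalue:
  λ = -5: one block (gm = 1), so the single block has size am = 3 → block sizes [3]

Assembling the blocks gives a Jordan form
J =
  [-5,  1,  0]
  [ 0, -5,  1]
  [ 0,  0, -5]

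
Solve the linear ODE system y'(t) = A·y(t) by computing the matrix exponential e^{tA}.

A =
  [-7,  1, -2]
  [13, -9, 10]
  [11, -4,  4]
e^{tA} =
  [-3*t*exp(-4*t) + exp(-4*t), t*exp(-4*t), -2*t*exp(-4*t)]
  [3*t^2*exp(-4*t) + 13*t*exp(-4*t), -t^2*exp(-4*t) - 5*t*exp(-4*t) + exp(-4*t), 2*t^2*exp(-4*t) + 10*t*exp(-4*t)]
  [3*t^2*exp(-4*t)/2 + 11*t*exp(-4*t), -t^2*exp(-4*t)/2 - 4*t*exp(-4*t), t^2*exp(-4*t) + 8*t*exp(-4*t) + exp(-4*t)]

Strategy: write A = P · J · P⁻¹ where J is a Jordan canonical form, so e^{tA} = P · e^{tJ} · P⁻¹, and e^{tJ} can be computed block-by-block.

A has Jordan form
J =
  [-4,  1,  0]
  [ 0, -4,  1]
  [ 0,  0, -4]
(up to reordering of blocks).

Per-block formulas:
  For a 3×3 Jordan block J_3(-4): exp(t · J_3(-4)) = e^(-4t)·(I + t·N + (t^2/2)·N^2), where N is the 3×3 nilpotent shift.

After assembling e^{tJ} and conjugating by P, we get:

e^{tA} =
  [-3*t*exp(-4*t) + exp(-4*t), t*exp(-4*t), -2*t*exp(-4*t)]
  [3*t^2*exp(-4*t) + 13*t*exp(-4*t), -t^2*exp(-4*t) - 5*t*exp(-4*t) + exp(-4*t), 2*t^2*exp(-4*t) + 10*t*exp(-4*t)]
  [3*t^2*exp(-4*t)/2 + 11*t*exp(-4*t), -t^2*exp(-4*t)/2 - 4*t*exp(-4*t), t^2*exp(-4*t) + 8*t*exp(-4*t) + exp(-4*t)]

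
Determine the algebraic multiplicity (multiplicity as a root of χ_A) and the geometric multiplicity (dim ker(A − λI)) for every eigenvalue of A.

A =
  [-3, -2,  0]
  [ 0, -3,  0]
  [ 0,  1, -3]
λ = -3: alg = 3, geom = 2

Step 1 — factor the characteristic polynomial to read off the algebraic multiplicities:
  χ_A(x) = (x + 3)^3

Step 2 — compute geometric multiplicities via the rank-nullity identity g(λ) = n − rank(A − λI):
  rank(A − (-3)·I) = 1, so dim ker(A − (-3)·I) = n − 1 = 2

Summary:
  λ = -3: algebraic multiplicity = 3, geometric multiplicity = 2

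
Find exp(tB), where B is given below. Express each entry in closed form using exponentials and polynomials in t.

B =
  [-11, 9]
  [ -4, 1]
e^{tB} =
  [-6*t*exp(-5*t) + exp(-5*t), 9*t*exp(-5*t)]
  [-4*t*exp(-5*t), 6*t*exp(-5*t) + exp(-5*t)]

Strategy: write B = P · J · P⁻¹ where J is a Jordan canonical form, so e^{tB} = P · e^{tJ} · P⁻¹, and e^{tJ} can be computed block-by-block.

B has Jordan form
J =
  [-5,  1]
  [ 0, -5]
(up to reordering of blocks).

Per-block formulas:
  For a 2×2 Jordan block J_2(-5): exp(t · J_2(-5)) = e^(-5t)·(I + t·N), where N is the 2×2 nilpotent shift.

After assembling e^{tJ} and conjugating by P, we get:

e^{tB} =
  [-6*t*exp(-5*t) + exp(-5*t), 9*t*exp(-5*t)]
  [-4*t*exp(-5*t), 6*t*exp(-5*t) + exp(-5*t)]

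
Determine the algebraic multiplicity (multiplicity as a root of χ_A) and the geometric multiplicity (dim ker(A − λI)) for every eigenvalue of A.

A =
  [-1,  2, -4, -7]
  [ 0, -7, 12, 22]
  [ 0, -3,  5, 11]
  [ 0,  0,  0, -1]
λ = -1: alg = 4, geom = 2

Step 1 — factor the characteristic polynomial to read off the algebraic multiplicities:
  χ_A(x) = (x + 1)^4

Step 2 — compute geometric multiplicities via the rank-nullity identity g(λ) = n − rank(A − λI):
  rank(A − (-1)·I) = 2, so dim ker(A − (-1)·I) = n − 2 = 2

Summary:
  λ = -1: algebraic multiplicity = 4, geometric multiplicity = 2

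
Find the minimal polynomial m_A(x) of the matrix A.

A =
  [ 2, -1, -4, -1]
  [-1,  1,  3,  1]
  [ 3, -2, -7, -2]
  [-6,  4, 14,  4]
x^3

The characteristic polynomial is χ_A(x) = x^4, so the eigenvalues are known. The minimal polynomial is
  m_A(x) = Π_λ (x − λ)^{k_λ}
where k_λ is the size of the *largest* Jordan block for λ (equivalently, the smallest k with (A − λI)^k v = 0 for every generalised eigenvector v of λ).

  λ = 0: largest Jordan block has size 3, contributing (x − 0)^3

So m_A(x) = x^3 = x^3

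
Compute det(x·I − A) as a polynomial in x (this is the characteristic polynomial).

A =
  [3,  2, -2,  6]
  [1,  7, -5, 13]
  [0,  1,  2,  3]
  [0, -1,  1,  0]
x^4 - 12*x^3 + 54*x^2 - 108*x + 81

Expanding det(x·I − A) (e.g. by cofactor expansion or by noting that A is similar to its Jordan form J, which has the same characteristic polynomial as A) gives
  χ_A(x) = x^4 - 12*x^3 + 54*x^2 - 108*x + 81
which factors as (x - 3)^4. The eigenvalues (with algebraic multiplicities) are λ = 3 with multiplicity 4.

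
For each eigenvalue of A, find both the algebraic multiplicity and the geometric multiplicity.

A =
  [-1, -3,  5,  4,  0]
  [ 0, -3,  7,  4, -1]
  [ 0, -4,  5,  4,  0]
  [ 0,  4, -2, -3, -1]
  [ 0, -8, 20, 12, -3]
λ = -1: alg = 5, geom = 2

Step 1 — factor the characteristic polynomial to read off the algebraic multiplicities:
  χ_A(x) = (x + 1)^5

Step 2 — compute geometric multiplicities via the rank-nullity identity g(λ) = n − rank(A − λI):
  rank(A − (-1)·I) = 3, so dim ker(A − (-1)·I) = n − 3 = 2

Summary:
  λ = -1: algebraic multiplicity = 5, geometric multiplicity = 2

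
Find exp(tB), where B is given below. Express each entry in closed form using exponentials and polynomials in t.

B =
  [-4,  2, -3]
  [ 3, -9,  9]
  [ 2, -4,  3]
e^{tB} =
  [exp(-4*t), 2*exp(-3*t) - 2*exp(-4*t), -3*exp(-3*t) + 3*exp(-4*t)]
  [3*exp(-3*t) - 3*exp(-4*t), -5*exp(-3*t) + 6*exp(-4*t), 9*exp(-3*t) - 9*exp(-4*t)]
  [2*exp(-3*t) - 2*exp(-4*t), -4*exp(-3*t) + 4*exp(-4*t), 7*exp(-3*t) - 6*exp(-4*t)]

Strategy: write B = P · J · P⁻¹ where J is a Jordan canonical form, so e^{tB} = P · e^{tJ} · P⁻¹, and e^{tJ} can be computed block-by-block.

B has Jordan form
J =
  [-4,  0,  0]
  [ 0, -3,  0]
  [ 0,  0, -3]
(up to reordering of blocks).

Per-block formulas:
  For a 1×1 block at λ = -3: exp(t · [-3]) = [e^(-3t)].
  For a 1×1 block at λ = -4: exp(t · [-4]) = [e^(-4t)].

After assembling e^{tJ} and conjugating by P, we get:

e^{tB} =
  [exp(-4*t), 2*exp(-3*t) - 2*exp(-4*t), -3*exp(-3*t) + 3*exp(-4*t)]
  [3*exp(-3*t) - 3*exp(-4*t), -5*exp(-3*t) + 6*exp(-4*t), 9*exp(-3*t) - 9*exp(-4*t)]
  [2*exp(-3*t) - 2*exp(-4*t), -4*exp(-3*t) + 4*exp(-4*t), 7*exp(-3*t) - 6*exp(-4*t)]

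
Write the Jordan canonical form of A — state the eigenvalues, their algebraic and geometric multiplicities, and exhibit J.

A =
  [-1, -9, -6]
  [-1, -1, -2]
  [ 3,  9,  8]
J_2(2) ⊕ J_1(2)

The characteristic polynomial is
  det(x·I − A) = x^3 - 6*x^2 + 12*x - 8 = (x - 2)^3

Eigenvalues and multiplicities (the geometric multiplicity of λ is n − rank(A − λI), which equals the number of Jordan blocks for λ):
  λ = 2: algebraic multiplicity = 3, geometric multiplicity = 2

Determining the block sizes for each eigenvalue:
  λ = 2: 2 blocks summing to 3 forces exactly one block of size 2 and the rest size 1 → block sizes [2, 1]

Assembling the blocks gives a Jordan form
J =
  [2, 1, 0]
  [0, 2, 0]
  [0, 0, 2]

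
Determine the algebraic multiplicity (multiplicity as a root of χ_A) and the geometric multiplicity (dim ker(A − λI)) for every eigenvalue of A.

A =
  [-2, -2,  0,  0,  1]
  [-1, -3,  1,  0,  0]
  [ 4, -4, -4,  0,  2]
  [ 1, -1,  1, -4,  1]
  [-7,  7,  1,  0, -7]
λ = -4: alg = 5, geom = 3

Step 1 — factor the characteristic polynomial to read off the algebraic multiplicities:
  χ_A(x) = (x + 4)^5

Step 2 — compute geometric multiplicities via the rank-nullity identity g(λ) = n − rank(A − λI):
  rank(A − (-4)·I) = 2, so dim ker(A − (-4)·I) = n − 2 = 3

Summary:
  λ = -4: algebraic multiplicity = 5, geometric multiplicity = 3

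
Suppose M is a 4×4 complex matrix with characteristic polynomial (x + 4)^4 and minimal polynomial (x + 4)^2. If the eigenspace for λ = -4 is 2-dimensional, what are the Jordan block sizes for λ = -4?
Block sizes for λ = -4: [2, 2]

Step 1 — from the characteristic polynomial, algebraic multiplicity of λ = -4 is 4. From dim ker(M − (-4)·I) = 2, there are exactly 2 Jordan blocks for λ = -4.
Step 2 — from the minimal polynomial, the factor (x + 4)^2 tells us the largest block for λ = -4 has size 2.
Step 3 — with total size 4, 2 blocks, and largest block 2, the block sizes (in nonincreasing order) are [2, 2].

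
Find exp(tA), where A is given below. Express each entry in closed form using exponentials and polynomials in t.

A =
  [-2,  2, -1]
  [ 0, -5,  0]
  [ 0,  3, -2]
e^{tA} =
  [exp(-2*t), -t*exp(-2*t) + exp(-2*t) - exp(-5*t), -t*exp(-2*t)]
  [0, exp(-5*t), 0]
  [0, exp(-2*t) - exp(-5*t), exp(-2*t)]

Strategy: write A = P · J · P⁻¹ where J is a Jordan canonical form, so e^{tA} = P · e^{tJ} · P⁻¹, and e^{tJ} can be computed block-by-block.

A has Jordan form
J =
  [-5,  0,  0]
  [ 0, -2,  1]
  [ 0,  0, -2]
(up to reordering of blocks).

Per-block formulas:
  For a 1×1 block at λ = -5: exp(t · [-5]) = [e^(-5t)].
  For a 2×2 Jordan block J_2(-2): exp(t · J_2(-2)) = e^(-2t)·(I + t·N), where N is the 2×2 nilpotent shift.

After assembling e^{tJ} and conjugating by P, we get:

e^{tA} =
  [exp(-2*t), -t*exp(-2*t) + exp(-2*t) - exp(-5*t), -t*exp(-2*t)]
  [0, exp(-5*t), 0]
  [0, exp(-2*t) - exp(-5*t), exp(-2*t)]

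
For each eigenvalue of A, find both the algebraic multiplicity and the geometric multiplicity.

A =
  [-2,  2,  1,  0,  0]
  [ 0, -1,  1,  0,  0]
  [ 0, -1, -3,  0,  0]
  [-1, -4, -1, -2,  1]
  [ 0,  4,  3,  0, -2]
λ = -2: alg = 5, geom = 2

Step 1 — factor the characteristic polynomial to read off the algebraic multiplicities:
  χ_A(x) = (x + 2)^5

Step 2 — compute geometric multiplicities via the rank-nullity identity g(λ) = n − rank(A − λI):
  rank(A − (-2)·I) = 3, so dim ker(A − (-2)·I) = n − 3 = 2

Summary:
  λ = -2: algebraic multiplicity = 5, geometric multiplicity = 2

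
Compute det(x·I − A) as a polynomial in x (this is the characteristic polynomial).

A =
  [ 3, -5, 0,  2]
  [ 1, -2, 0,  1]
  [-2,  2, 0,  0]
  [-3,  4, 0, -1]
x^4

Expanding det(x·I − A) (e.g. by cofactor expansion or by noting that A is similar to its Jordan form J, which has the same characteristic polynomial as A) gives
  χ_A(x) = x^4
which factors as x^4. The eigenvalues (with algebraic multiplicities) are λ = 0 with multiplicity 4.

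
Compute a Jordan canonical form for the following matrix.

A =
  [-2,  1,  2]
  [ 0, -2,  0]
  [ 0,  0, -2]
J_2(-2) ⊕ J_1(-2)

The characteristic polynomial is
  det(x·I − A) = x^3 + 6*x^2 + 12*x + 8 = (x + 2)^3

Eigenvalues and multiplicities (the geometric multiplicity of λ is n − rank(A − λI), which equals the number of Jordan blocks for λ):
  λ = -2: algebraic multiplicity = 3, geometric multiplicity = 2

Determining the block sizes for each eigenvalue:
  λ = -2: 2 blocks summing to 3 forces exactly one block of size 2 and the rest size 1 → block sizes [2, 1]

Assembling the blocks gives a Jordan form
J =
  [-2,  1,  0]
  [ 0, -2,  0]
  [ 0,  0, -2]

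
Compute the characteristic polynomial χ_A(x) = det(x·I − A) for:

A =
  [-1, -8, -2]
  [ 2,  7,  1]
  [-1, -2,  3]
x^3 - 9*x^2 + 27*x - 27

Expanding det(x·I − A) (e.g. by cofactor expansion or by noting that A is similar to its Jordan form J, which has the same characteristic polynomial as A) gives
  χ_A(x) = x^3 - 9*x^2 + 27*x - 27
which factors as (x - 3)^3. The eigenvalues (with algebraic multiplicities) are λ = 3 with multiplicity 3.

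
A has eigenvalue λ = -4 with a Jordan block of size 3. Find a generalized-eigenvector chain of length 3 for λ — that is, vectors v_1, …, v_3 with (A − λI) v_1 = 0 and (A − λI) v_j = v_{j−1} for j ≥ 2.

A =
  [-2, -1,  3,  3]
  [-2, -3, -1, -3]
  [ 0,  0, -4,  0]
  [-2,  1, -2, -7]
A Jordan chain for λ = -4 of length 3:
v_1 = (1, -1, 0, -1)ᵀ
v_2 = (3, -1, 0, -2)ᵀ
v_3 = (0, 0, 1, 0)ᵀ

Let N = A − (-4)·I. We want v_3 with N^3 v_3 = 0 but N^2 v_3 ≠ 0; then v_{j-1} := N · v_j for j = 3, …, 2.

Pick v_3 = (0, 0, 1, 0)ᵀ.
Then v_2 = N · v_3 = (3, -1, 0, -2)ᵀ.
Then v_1 = N · v_2 = (1, -1, 0, -1)ᵀ.

Sanity check: (A − (-4)·I) v_1 = (0, 0, 0, 0)ᵀ = 0. ✓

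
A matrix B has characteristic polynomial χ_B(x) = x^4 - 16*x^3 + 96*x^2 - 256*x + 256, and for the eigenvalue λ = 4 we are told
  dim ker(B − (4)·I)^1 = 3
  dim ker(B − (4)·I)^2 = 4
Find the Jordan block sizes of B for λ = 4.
Block sizes for λ = 4: [2, 1, 1]

From the dimensions of kernels of powers, the number of Jordan blocks of size at least j is d_j − d_{j−1} where d_j = dim ker(N^j) (with d_0 = 0). Computing the differences gives [3, 1].
The number of blocks of size exactly k is (#blocks of size ≥ k) − (#blocks of size ≥ k + 1), so the partition is: 2 block(s) of size 1, 1 block(s) of size 2.
In nonincreasing order the block sizes are [2, 1, 1].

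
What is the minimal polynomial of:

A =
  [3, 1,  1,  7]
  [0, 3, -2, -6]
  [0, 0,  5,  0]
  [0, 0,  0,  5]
x^3 - 11*x^2 + 39*x - 45

The characteristic polynomial is χ_A(x) = (x - 5)^2*(x - 3)^2, so the eigenvalues are known. The minimal polynomial is
  m_A(x) = Π_λ (x − λ)^{k_λ}
where k_λ is the size of the *largest* Jordan block for λ (equivalently, the smallest k with (A − λI)^k v = 0 for every generalised eigenvector v of λ).

  λ = 3: largest Jordan block has size 2, contributing (x − 3)^2
  λ = 5: largest Jordan block has size 1, contributing (x − 5)

So m_A(x) = (x - 5)*(x - 3)^2 = x^3 - 11*x^2 + 39*x - 45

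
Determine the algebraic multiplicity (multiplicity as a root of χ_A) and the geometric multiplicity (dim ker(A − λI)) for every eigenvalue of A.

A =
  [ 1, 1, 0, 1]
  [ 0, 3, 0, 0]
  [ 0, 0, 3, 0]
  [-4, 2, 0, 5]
λ = 3: alg = 4, geom = 3

Step 1 — factor the characteristic polynomial to read off the algebraic multiplicities:
  χ_A(x) = (x - 3)^4

Step 2 — compute geometric multiplicities via the rank-nullity identity g(λ) = n − rank(A − λI):
  rank(A − (3)·I) = 1, so dim ker(A − (3)·I) = n − 1 = 3

Summary:
  λ = 3: algebraic multiplicity = 4, geometric multiplicity = 3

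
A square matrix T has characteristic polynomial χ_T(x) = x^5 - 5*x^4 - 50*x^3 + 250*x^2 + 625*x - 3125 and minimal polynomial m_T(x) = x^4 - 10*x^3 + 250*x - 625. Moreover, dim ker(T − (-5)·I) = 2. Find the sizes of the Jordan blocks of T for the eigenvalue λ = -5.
Block sizes for λ = -5: [1, 1]

Step 1 — from the characteristic polynomial, algebraic multiplicity of λ = -5 is 2. From dim ker(T − (-5)·I) = 2, there are exactly 2 Jordan blocks for λ = -5.
Step 2 — from the minimal polynomial, the factor (x + 5) tells us the largest block for λ = -5 has size 1.
Step 3 — with total size 2, 2 blocks, and largest block 1, the block sizes (in nonincreasing order) are [1, 1].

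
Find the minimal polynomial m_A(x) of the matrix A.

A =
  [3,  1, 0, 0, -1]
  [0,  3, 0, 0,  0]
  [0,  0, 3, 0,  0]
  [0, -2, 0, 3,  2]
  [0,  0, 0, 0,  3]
x^2 - 6*x + 9

The characteristic polynomial is χ_A(x) = (x - 3)^5, so the eigenvalues are known. The minimal polynomial is
  m_A(x) = Π_λ (x − λ)^{k_λ}
where k_λ is the size of the *largest* Jordan block for λ (equivalently, the smallest k with (A − λI)^k v = 0 for every generalised eigenvector v of λ).

  λ = 3: largest Jordan block has size 2, contributing (x − 3)^2

So m_A(x) = (x - 3)^2 = x^2 - 6*x + 9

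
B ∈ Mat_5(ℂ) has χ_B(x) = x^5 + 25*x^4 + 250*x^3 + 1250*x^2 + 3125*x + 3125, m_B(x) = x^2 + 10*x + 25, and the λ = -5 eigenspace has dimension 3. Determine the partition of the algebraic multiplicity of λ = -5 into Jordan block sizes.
Block sizes for λ = -5: [2, 2, 1]

Step 1 — from the characteristic polynomial, algebraic multiplicity of λ = -5 is 5. From dim ker(B − (-5)·I) = 3, there are exactly 3 Jordan blocks for λ = -5.
Step 2 — from the minimal polynomial, the factor (x + 5)^2 tells us the largest block for λ = -5 has size 2.
Step 3 — with total size 5, 3 blocks, and largest block 2, the block sizes (in nonincreasing order) are [2, 2, 1].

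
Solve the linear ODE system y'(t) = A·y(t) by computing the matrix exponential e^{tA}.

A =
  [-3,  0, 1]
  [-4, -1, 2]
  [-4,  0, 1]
e^{tA} =
  [-2*t*exp(-t) + exp(-t), 0, t*exp(-t)]
  [-4*t*exp(-t), exp(-t), 2*t*exp(-t)]
  [-4*t*exp(-t), 0, 2*t*exp(-t) + exp(-t)]

Strategy: write A = P · J · P⁻¹ where J is a Jordan canonical form, so e^{tA} = P · e^{tJ} · P⁻¹, and e^{tJ} can be computed block-by-block.

A has Jordan form
J =
  [-1,  1,  0]
  [ 0, -1,  0]
  [ 0,  0, -1]
(up to reordering of blocks).

Per-block formulas:
  For a 2×2 Jordan block J_2(-1): exp(t · J_2(-1)) = e^(-1t)·(I + t·N), where N is the 2×2 nilpotent shift.
  For a 1×1 block at λ = -1: exp(t · [-1]) = [e^(-1t)].

After assembling e^{tJ} and conjugating by P, we get:

e^{tA} =
  [-2*t*exp(-t) + exp(-t), 0, t*exp(-t)]
  [-4*t*exp(-t), exp(-t), 2*t*exp(-t)]
  [-4*t*exp(-t), 0, 2*t*exp(-t) + exp(-t)]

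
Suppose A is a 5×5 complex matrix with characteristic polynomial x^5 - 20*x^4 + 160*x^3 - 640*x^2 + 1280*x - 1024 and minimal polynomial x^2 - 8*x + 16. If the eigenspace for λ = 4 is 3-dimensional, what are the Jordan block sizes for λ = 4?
Block sizes for λ = 4: [2, 2, 1]

Step 1 — from the characteristic polynomial, algebraic multiplicity of λ = 4 is 5. From dim ker(A − (4)·I) = 3, there are exactly 3 Jordan blocks for λ = 4.
Step 2 — from the minimal polynomial, the factor (x − 4)^2 tells us the largest block for λ = 4 has size 2.
Step 3 — with total size 5, 3 blocks, and largest block 2, the block sizes (in nonincreasing order) are [2, 2, 1].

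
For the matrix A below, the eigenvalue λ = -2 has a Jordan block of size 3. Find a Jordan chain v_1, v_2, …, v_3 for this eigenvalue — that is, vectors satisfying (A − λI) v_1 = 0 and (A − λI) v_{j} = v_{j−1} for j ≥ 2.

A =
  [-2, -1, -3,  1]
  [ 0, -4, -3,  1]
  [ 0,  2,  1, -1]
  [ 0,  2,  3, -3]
A Jordan chain for λ = -2 of length 3:
v_1 = (-2, 0, 0, 0)ᵀ
v_2 = (-1, -2, 2, 2)ᵀ
v_3 = (0, 1, 0, 0)ᵀ

Let N = A − (-2)·I. We want v_3 with N^3 v_3 = 0 but N^2 v_3 ≠ 0; then v_{j-1} := N · v_j for j = 3, …, 2.

Pick v_3 = (0, 1, 0, 0)ᵀ.
Then v_2 = N · v_3 = (-1, -2, 2, 2)ᵀ.
Then v_1 = N · v_2 = (-2, 0, 0, 0)ᵀ.

Sanity check: (A − (-2)·I) v_1 = (0, 0, 0, 0)ᵀ = 0. ✓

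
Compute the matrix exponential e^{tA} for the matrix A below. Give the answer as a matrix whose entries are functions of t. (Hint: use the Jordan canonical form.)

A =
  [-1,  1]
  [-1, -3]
e^{tA} =
  [t*exp(-2*t) + exp(-2*t), t*exp(-2*t)]
  [-t*exp(-2*t), -t*exp(-2*t) + exp(-2*t)]

Strategy: write A = P · J · P⁻¹ where J is a Jordan canonical form, so e^{tA} = P · e^{tJ} · P⁻¹, and e^{tJ} can be computed block-by-block.

A has Jordan form
J =
  [-2,  1]
  [ 0, -2]
(up to reordering of blocks).

Per-block formulas:
  For a 2×2 Jordan block J_2(-2): exp(t · J_2(-2)) = e^(-2t)·(I + t·N), where N is the 2×2 nilpotent shift.

After assembling e^{tJ} and conjugating by P, we get:

e^{tA} =
  [t*exp(-2*t) + exp(-2*t), t*exp(-2*t)]
  [-t*exp(-2*t), -t*exp(-2*t) + exp(-2*t)]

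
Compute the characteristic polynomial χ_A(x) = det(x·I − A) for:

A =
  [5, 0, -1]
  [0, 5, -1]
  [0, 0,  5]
x^3 - 15*x^2 + 75*x - 125

Expanding det(x·I − A) (e.g. by cofactor expansion or by noting that A is similar to its Jordan form J, which has the same characteristic polynomial as A) gives
  χ_A(x) = x^3 - 15*x^2 + 75*x - 125
which factors as (x - 5)^3. The eigenvalues (with algebraic multiplicities) are λ = 5 with multiplicity 3.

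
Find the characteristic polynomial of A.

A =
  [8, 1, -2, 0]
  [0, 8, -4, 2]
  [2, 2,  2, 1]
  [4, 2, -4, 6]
x^4 - 24*x^3 + 216*x^2 - 864*x + 1296

Expanding det(x·I − A) (e.g. by cofactor expansion or by noting that A is similar to its Jordan form J, which has the same characteristic polynomial as A) gives
  χ_A(x) = x^4 - 24*x^3 + 216*x^2 - 864*x + 1296
which factors as (x - 6)^4. The eigenvalues (with algebraic multiplicities) are λ = 6 with multiplicity 4.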